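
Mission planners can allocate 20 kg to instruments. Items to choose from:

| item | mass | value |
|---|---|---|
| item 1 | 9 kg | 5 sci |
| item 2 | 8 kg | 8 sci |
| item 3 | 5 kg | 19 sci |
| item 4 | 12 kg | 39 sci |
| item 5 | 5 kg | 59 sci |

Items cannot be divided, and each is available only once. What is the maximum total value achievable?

Check high-value combinations within 20 kg:
- item 4+item 5: mass 12+5=17, value 39+59=98
- item 2+item 3+item 5: mass 8+5+5=18, value 8+19+59=86
- item 1+item 3+item 5: mass 9+5+5=19, value 5+19+59=83
- item 3+item 5: mass 5+5=10, value 19+59=78
Best: 98 sci.

98 sci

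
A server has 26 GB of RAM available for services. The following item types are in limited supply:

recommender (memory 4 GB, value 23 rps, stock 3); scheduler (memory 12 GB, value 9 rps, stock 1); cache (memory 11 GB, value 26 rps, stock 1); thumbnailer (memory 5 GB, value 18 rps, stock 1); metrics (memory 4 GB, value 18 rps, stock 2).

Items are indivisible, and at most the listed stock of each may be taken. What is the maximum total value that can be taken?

Top feasible selections:
- 3×recommender + 1×thumbnailer + 2×metrics: memory 25, value 123
- 3×recommender + 2×metrics: memory 20, value 105
- 3×recommender + 1×thumbnailer + 1×metrics: memory 21, value 105
Best: 123 rps.

123 rps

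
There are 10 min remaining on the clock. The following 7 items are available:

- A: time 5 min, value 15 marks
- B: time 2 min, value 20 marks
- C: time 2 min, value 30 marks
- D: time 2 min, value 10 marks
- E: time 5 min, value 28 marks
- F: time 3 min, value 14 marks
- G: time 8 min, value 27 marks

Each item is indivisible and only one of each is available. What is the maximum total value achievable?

78 marks

Check high-value combinations within 10 min:
- B+C+E: time 2+2+5=9, value 20+30+28=78
- B+C+D+F: time 2+2+2+3=9, value 20+30+10+14=74
- C+E+F: time 2+5+3=10, value 30+28+14=72
Best: 78 marks.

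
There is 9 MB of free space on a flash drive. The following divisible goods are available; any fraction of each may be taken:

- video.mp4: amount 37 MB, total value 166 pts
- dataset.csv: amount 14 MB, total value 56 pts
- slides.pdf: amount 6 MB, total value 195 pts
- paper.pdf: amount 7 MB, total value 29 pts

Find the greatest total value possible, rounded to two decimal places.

208.46

Take in order of value per unit:
- slides.pdf (195/6 per unit): all 6 → value 195, running total 195.00
- video.mp4 (166/37 per unit): 3 of 37 → value 3×166/37 = 13.4595, running total 208.46
Total 208.46.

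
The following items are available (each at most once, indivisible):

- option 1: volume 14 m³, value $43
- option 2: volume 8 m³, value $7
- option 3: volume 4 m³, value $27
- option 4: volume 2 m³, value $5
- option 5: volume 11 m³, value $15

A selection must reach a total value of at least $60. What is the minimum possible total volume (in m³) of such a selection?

Subsets with value ≥ 60, sorted by total volume:
- option 1+option 3: volume 18, value 70
- option 1+option 3+option 4: volume 20, value 75
Minimum volume: 18 m³.

18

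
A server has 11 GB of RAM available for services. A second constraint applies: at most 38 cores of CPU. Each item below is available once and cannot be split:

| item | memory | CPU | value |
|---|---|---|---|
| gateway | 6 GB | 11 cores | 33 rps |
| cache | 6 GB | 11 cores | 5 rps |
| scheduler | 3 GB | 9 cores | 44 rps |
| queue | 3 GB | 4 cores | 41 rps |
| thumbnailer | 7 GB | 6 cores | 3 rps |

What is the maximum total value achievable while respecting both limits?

Feasible sets respecting both limits:
- scheduler+queue: memory 6, CPU 13, value 85
- gateway+scheduler: memory 9, CPU 20, value 77
- gateway+queue: memory 9, CPU 15, value 74
Best: 85 rps.

85 rps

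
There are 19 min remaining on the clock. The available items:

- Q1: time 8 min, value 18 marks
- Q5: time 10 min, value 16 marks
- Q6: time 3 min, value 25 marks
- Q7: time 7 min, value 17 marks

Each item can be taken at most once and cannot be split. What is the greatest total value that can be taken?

Check high-value combinations within 19 min:
- Q1+Q6+Q7: time 8+3+7=18, value 18+25+17=60
- Q1+Q6: time 8+3=11, value 18+25=43
- Q6+Q7: time 3+7=10, value 25+17=42
Best: 60 marks.

60 marks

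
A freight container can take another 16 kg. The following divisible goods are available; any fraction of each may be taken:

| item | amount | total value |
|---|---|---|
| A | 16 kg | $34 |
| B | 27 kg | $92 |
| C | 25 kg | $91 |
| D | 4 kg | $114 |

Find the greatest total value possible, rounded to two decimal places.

Take in order of value per unit:
- D (114/4 per unit): all 4 → value 114, running total 114.00
- C (91/25 per unit): 12 of 25 → value 12×91/25 = 43.6800, running total 157.68
Total 157.68.

157.68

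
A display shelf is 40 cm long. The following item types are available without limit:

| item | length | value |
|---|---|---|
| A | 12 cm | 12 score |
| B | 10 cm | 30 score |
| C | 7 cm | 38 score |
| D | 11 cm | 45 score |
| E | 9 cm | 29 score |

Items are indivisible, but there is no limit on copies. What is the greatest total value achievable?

Best value-per-unit is C at 38/7; filling with it alone gives 5×38 = 190.
Optimal mix: 4×C + 1×D → length 39, value 197.

197 score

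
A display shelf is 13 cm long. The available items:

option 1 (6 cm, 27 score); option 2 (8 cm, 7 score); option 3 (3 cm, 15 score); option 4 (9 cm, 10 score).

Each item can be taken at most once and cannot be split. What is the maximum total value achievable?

42 score

Check high-value combinations within 13 cm:
- option 1+option 3: length 6+3=9, value 27+15=42
- option 1: length 6, value 27
- option 3+option 4: length 3+9=12, value 15+10=25
- option 2+option 3: length 8+3=11, value 7+15=22
Best: 42 score.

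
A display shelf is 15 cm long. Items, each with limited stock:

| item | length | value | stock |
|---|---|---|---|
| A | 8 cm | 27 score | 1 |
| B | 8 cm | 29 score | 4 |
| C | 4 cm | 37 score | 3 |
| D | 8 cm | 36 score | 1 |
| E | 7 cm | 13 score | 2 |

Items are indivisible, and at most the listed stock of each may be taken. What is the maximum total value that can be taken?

111 score

Top feasible selections:
- 3×C: length 12, value 111
- 2×C + 1×E: length 15, value 87
- 2×C: length 8, value 74
Best: 111 score.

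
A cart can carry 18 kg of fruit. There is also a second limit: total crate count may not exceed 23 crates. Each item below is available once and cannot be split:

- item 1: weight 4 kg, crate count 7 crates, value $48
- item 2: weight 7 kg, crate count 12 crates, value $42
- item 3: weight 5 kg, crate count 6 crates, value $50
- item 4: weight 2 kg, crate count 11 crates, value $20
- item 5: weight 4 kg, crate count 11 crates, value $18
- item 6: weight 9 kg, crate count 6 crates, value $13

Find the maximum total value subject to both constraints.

$111

Feasible sets respecting both limits:
- item 1+item 3+item 6: weight 18, crate count 19, value 111
- item 1+item 3: weight 9, crate count 13, value 98
- item 2+item 3: weight 12, crate count 18, value 92
Best: $111.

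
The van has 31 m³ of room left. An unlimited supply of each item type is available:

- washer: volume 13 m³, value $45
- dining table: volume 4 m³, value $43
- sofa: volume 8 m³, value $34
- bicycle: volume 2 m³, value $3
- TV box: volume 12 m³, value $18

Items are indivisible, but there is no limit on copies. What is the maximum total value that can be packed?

$304

Best value-per-unit is dining table at 43/4; filling with it alone gives 7×43 = 301.
Optimal mix: 7×dining table + 1×bicycle → volume 30, value 304.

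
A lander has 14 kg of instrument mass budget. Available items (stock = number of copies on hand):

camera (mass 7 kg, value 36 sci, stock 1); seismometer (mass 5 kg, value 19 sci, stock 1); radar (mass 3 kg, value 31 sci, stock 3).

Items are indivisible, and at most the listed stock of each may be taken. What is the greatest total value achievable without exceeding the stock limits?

112 sci

Top feasible selections:
- 1×seismometer + 3×radar: mass 14, value 112
- 1×camera + 2×radar: mass 13, value 98
- 3×radar: mass 9, value 93
- 1×seismometer + 2×radar: mass 11, value 81
Best: 112 sci.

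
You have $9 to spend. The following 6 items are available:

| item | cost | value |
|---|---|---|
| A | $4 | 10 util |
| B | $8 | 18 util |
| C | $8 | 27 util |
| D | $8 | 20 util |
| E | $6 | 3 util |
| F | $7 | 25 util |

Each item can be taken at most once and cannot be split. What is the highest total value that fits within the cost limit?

27 util

This is a 0/1 knapsack; check combinations near the capacity.
- C: cost 8, value 27
- F: cost 7, value 25
- D: cost 8, value 20
- B: cost 8, value 18
Best: 27 util.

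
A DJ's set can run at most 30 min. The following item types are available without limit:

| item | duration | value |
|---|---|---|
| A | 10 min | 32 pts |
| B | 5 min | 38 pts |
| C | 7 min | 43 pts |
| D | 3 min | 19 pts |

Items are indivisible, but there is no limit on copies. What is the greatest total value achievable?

Best value-per-unit is B at 38/5, and filling with it alone uses duration 6×5=30. No mix of the others beats 6×38 = 228.

228 pts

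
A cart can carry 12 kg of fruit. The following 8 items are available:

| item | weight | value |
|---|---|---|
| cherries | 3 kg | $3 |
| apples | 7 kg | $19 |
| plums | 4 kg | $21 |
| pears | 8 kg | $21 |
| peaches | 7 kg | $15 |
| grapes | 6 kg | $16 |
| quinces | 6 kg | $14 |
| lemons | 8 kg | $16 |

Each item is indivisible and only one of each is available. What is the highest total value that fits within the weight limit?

Check high-value combinations within 12 kg:
- plums+pears: weight 4+8=12, value 21+21=42
- apples+plums: weight 7+4=11, value 19+21=40
- plums+grapes: weight 4+6=10, value 21+16=37
- plums+lemons: weight 4+8=12, value 21+16=37
- plums+peaches: weight 4+7=11, value 21+15=36
Best: $42.

$42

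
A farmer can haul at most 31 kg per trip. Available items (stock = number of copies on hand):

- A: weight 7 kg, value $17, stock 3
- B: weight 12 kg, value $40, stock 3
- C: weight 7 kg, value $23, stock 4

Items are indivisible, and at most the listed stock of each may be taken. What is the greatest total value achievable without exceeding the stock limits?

$103

Top feasible selections:
- 2×B + 1×C: weight 31, value 103
- 1×A + 2×B: weight 31, value 97
- 4×C: weight 28, value 92
Best: $103.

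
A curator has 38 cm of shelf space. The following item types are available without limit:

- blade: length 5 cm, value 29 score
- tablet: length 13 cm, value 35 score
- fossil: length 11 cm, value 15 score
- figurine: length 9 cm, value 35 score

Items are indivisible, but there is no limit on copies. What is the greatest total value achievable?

203 score

Best value-per-unit is blade at 29/5, and filling with it alone uses length 7×5=35. No mix of the others beats 7×29 = 203.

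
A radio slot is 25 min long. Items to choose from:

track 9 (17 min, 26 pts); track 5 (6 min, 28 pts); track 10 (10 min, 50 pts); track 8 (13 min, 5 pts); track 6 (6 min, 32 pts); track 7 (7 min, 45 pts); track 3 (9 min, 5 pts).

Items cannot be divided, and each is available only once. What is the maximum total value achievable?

This is a 0/1 knapsack; check combinations near the capacity.
- track 10+track 6+track 7: duration 10+6+7=23, value 50+32+45=127
- track 5+track 10+track 7: duration 6+10+7=23, value 28+50+45=123
- track 5+track 10+track 6: duration 6+10+6=22, value 28+50+32=110
Best: 127 pts.

127 pts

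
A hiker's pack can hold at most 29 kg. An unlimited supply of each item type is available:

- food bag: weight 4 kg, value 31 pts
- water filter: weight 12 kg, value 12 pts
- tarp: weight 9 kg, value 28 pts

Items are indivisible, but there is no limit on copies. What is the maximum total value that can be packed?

217 pts

Best value-per-unit is food bag at 31/4, and filling with it alone uses weight 7×4=28. No mix of the others beats 7×31 = 217.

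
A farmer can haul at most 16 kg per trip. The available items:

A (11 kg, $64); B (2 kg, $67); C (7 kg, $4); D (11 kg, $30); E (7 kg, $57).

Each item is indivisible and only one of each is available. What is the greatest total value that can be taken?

Check high-value combinations within 16 kg:
- A+B: weight 11+2=13, value 64+67=131
- B+C+E: weight 2+7+7=16, value 67+4+57=128
- B+E: weight 2+7=9, value 67+57=124
- B+D: weight 2+11=13, value 67+30=97
- B+C: weight 2+7=9, value 67+4=71
Best: $131.

$131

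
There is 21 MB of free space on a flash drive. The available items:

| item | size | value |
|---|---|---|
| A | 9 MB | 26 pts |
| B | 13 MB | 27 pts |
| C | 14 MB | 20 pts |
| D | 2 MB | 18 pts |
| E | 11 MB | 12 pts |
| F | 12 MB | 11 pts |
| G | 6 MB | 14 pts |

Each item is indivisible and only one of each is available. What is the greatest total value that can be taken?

59 pts

Check high-value combinations within 21 MB:
- B+D+G: size 13+2+6=21, value 27+18+14=59
- A+D+G: size 9+2+6=17, value 26+18+14=58
- B+D: size 13+2=15, value 27+18=45
- A+D: size 9+2=11, value 26+18=44
Best: 59 pts.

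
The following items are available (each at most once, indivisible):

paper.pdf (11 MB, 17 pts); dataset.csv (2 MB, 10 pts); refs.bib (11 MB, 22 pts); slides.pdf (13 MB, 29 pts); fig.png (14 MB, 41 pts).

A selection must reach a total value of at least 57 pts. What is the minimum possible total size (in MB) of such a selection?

25

Subsets with value ≥ 57, sorted by total size:
- refs.bib+fig.png: size 25, value 63
- paper.pdf+fig.png: size 25, value 58
Minimum size: 25 MB.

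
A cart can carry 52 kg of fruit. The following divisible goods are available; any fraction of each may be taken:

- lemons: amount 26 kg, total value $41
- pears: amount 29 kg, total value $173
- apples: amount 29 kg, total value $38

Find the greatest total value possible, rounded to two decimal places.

Take in order of value per unit:
- pears (173/29 per unit): all 29 → value 173, running total 173.00
- lemons (41/26 per unit): 23 of 26 → value 23×41/26 = 36.2692, running total 209.27
Total 209.27.

209.27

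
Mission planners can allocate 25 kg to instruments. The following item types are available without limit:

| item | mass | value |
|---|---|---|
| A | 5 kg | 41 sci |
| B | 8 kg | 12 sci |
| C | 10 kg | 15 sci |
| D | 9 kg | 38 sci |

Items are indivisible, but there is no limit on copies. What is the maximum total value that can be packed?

Best value-per-unit is A at 41/5, and filling with it alone uses mass 5×5=25. No mix of the others beats 5×41 = 205.

205 sci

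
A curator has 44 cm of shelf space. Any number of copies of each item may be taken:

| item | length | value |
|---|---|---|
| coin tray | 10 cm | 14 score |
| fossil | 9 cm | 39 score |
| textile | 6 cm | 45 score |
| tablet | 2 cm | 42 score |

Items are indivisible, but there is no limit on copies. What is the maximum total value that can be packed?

924 score

Best value-per-unit is tablet at 42/2, and filling with it alone uses length 22×2=44. No mix of the others beats 22×42 = 924.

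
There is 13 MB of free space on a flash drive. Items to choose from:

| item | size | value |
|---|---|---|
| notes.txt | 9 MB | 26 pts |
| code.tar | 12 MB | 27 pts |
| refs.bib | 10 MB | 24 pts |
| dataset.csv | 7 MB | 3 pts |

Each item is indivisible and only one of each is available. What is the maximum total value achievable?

Check high-value combinations within 13 MB:
- code.tar: size 12, value 27
- notes.txt: size 9, value 26
- refs.bib: size 10, value 24
- dataset.csv: size 7, value 3
Best: 27 pts.

27 pts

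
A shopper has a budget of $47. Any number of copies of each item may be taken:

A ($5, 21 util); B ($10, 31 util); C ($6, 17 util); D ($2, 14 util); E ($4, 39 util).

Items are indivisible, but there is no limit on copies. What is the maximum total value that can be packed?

Best value-per-unit is E at 39/4; filling with it alone gives 11×39 = 429.
Optimal mix: 1×D + 11×E → cost 46, value 443.

443 util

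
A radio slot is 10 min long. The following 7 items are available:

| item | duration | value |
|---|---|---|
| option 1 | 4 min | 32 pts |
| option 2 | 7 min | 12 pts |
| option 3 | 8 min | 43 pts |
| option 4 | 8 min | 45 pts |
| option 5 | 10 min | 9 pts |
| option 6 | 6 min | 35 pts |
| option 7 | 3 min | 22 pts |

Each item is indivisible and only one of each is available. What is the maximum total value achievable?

67 pts

Check high-value combinations within 10 min:
- option 1+option 6: duration 4+6=10, value 32+35=67
- option 6+option 7: duration 6+3=9, value 35+22=57
- option 1+option 7: duration 4+3=7, value 32+22=54
Best: 67 pts.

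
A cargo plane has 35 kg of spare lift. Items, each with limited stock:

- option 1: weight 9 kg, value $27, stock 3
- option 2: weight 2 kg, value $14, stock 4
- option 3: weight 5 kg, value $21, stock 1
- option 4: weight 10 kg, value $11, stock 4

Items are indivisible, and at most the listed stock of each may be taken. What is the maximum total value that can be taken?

Top feasible selections:
- 3×option 1 + 4×option 2: weight 35, value 137
- 2×option 1 + 4×option 2 + 1×option 3: weight 31, value 131
- 3×option 1 + 3×option 2: weight 33, value 123
- 2×option 1 + 3×option 2 + 1×option 3: weight 29, value 117
Best: $137.

$137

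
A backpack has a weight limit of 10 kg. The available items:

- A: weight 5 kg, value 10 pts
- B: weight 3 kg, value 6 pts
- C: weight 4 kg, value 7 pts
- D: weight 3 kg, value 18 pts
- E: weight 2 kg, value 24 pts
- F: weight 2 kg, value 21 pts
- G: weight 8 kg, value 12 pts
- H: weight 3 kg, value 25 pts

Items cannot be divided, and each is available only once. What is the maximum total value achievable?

Check high-value combinations within 10 kg:
- D+E+F+H: weight 3+2+2+3=10, value 18+24+21+25=88
- B+E+F+H: weight 3+2+2+3=10, value 6+24+21+25=76
- E+F+H: weight 2+2+3=7, value 24+21+25=70
- B+D+E+F: weight 3+3+2+2=10, value 6+18+24+21=69
Best: 88 pts.

88 pts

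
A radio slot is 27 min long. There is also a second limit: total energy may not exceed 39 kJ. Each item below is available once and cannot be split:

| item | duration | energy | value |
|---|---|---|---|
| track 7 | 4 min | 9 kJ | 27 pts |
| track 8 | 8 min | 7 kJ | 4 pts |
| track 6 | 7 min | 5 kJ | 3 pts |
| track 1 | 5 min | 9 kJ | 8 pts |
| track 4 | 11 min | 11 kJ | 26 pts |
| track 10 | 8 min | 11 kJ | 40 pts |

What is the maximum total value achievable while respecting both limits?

93 pts

Feasible sets respecting both limits:
- track 7+track 4+track 10: duration 23, energy 31, value 93
- track 7+track 8+track 1+track 10: duration 25, energy 36, value 79
- track 7+track 6+track 1+track 10: duration 24, energy 34, value 78
- track 7+track 1+track 10: duration 17, energy 29, value 75
Best: 93 pts.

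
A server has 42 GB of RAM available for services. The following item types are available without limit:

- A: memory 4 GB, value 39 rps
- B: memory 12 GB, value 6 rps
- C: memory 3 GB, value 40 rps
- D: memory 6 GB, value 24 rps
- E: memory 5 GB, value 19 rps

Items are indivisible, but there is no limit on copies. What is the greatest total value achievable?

Best value-per-unit is C at 40/3, and filling with it alone uses memory 14×3=42. No mix of the others beats 14×40 = 560.

560 rps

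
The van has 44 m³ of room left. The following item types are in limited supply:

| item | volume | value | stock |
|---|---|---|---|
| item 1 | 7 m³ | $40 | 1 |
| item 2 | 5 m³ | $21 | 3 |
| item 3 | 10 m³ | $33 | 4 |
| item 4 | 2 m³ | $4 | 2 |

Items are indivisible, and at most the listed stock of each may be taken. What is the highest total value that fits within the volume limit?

Top feasible selections:
- 1×item 1 + 3×item 2 + 2×item 3 + 1×item 4: volume 44, value 173
- 1×item 1 + 3×item 2 + 2×item 3: volume 42, value 169
- 1×item 1 + 1×item 2 + 3×item 3 + 1×item 4: volume 44, value 164
- 1×item 1 + 1×item 2 + 3×item 3: volume 42, value 160
Best: $173.

$173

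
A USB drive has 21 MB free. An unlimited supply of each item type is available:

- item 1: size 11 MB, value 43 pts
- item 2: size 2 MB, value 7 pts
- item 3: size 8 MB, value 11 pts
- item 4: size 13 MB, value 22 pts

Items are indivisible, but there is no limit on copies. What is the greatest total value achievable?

78 pts

Best value-per-unit is item 1 at 43/11; filling with it alone gives 1×43 = 43.
Optimal mix: 1×item 1 + 5×item 2 → size 21, value 78.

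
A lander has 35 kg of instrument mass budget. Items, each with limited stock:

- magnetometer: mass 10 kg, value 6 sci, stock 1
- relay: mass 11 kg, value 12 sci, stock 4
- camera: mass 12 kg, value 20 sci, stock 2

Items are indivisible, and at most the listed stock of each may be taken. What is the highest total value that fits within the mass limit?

Best selections within mass 35 and stock limits:
- 1×relay + 2×camera: mass 35, value 52
- 1×magnetometer + 2×camera: mass 34, value 46
- 2×relay + 1×camera: mass 34, value 44
Best: 52 sci.

52 sci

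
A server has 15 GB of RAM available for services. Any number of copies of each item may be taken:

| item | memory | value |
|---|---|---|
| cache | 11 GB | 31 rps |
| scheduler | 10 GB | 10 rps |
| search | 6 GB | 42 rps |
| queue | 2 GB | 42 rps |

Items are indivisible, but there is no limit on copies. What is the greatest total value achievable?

Best value-per-unit is queue at 42/2, and filling with it alone uses memory 7×2=14. No mix of the others beats 7×42 = 294.

294 rps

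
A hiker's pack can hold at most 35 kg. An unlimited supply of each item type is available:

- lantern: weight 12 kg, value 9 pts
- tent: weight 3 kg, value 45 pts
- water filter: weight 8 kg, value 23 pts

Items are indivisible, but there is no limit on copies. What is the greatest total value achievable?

Best value-per-unit is tent at 45/3, and filling with it alone uses weight 11×3=33. No mix of the others beats 11×45 = 495.

495 pts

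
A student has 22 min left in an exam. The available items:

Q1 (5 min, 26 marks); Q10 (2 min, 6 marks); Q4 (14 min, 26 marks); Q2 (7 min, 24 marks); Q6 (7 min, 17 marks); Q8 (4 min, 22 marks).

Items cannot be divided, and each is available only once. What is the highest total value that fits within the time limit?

Check high-value combinations within 22 min:
- Q1+Q10+Q2+Q8: time 5+2+7+4=18, value 26+6+24+22=78
- Q1+Q10+Q2+Q6: time 5+2+7+7=21, value 26+6+24+17=73
- Q1+Q2+Q8: time 5+7+4=16, value 26+24+22=72
- Q1+Q10+Q6+Q8: time 5+2+7+4=18, value 26+6+17+22=71
- Q10+Q2+Q6+Q8: time 2+7+7+4=20, value 6+24+17+22=69
Best: 78 marks.

78 marks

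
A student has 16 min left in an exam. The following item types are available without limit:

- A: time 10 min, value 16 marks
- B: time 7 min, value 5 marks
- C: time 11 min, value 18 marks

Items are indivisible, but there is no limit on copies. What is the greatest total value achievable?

Best value-per-unit is C at 18/11, and filling with it alone uses time 1×11=11. No mix of the others beats 1×18 = 18.

18 marks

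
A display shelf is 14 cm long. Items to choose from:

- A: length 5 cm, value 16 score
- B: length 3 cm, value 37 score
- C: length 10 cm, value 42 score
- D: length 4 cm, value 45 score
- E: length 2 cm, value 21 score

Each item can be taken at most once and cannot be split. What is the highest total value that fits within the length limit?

119 score

Check high-value combinations within 14 cm:
- A+B+D+E: length 5+3+4+2=14, value 16+37+45+21=119
- B+D+E: length 3+4+2=9, value 37+45+21=103
- A+B+D: length 5+3+4=12, value 16+37+45=98
- C+D: length 10+4=14, value 42+45=87
Best: 119 score.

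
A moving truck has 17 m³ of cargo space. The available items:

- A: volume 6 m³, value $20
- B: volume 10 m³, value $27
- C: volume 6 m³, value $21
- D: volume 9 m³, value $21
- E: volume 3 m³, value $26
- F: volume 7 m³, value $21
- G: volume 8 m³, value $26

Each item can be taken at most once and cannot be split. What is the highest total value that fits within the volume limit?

$73

Check high-value combinations within 17 m³:
- C+E+G: volume 6+3+8=17, value 21+26+26=73
- A+E+G: volume 6+3+8=17, value 20+26+26=72
- C+E+F: volume 6+3+7=16, value 21+26+21=68
- A+C+E: volume 6+6+3=15, value 20+21+26=67
- A+E+F: volume 6+3+7=16, value 20+26+21=67
Best: $73.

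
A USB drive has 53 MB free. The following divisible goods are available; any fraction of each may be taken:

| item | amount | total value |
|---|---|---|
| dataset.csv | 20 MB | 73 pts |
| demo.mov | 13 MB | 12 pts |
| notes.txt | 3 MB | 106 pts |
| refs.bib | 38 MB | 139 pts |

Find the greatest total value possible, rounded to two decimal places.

288.80

Take in order of value per unit:
- notes.txt (106/3 per unit): all 3 → value 106, running total 106.00
- refs.bib (139/38 per unit): all 38 → value 139, running total 245.00
- dataset.csv (73/20 per unit): 12 of 20 → value 12×73/20 = 43.8000, running total 288.80
Total 288.80.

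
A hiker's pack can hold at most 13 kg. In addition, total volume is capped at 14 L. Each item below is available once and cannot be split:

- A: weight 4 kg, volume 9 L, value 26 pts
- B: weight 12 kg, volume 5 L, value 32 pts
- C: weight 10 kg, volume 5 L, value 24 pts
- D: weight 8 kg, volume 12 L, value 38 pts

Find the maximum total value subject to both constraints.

Feasible sets respecting both limits:
- D: weight 8, volume 12, value 38
- B: weight 12, volume 5, value 32
- A: weight 4, volume 9, value 26
Best: 38 pts.

38 pts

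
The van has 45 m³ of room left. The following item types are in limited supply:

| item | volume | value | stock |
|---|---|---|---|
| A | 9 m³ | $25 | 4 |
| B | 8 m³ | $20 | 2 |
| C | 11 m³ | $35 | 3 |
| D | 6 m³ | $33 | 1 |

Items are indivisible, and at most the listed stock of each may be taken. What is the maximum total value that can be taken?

Top feasible selections:
- 1×A + 1×B + 2×C + 1×D: volume 45, value 148
- 2×B + 2×C + 1×D: volume 44, value 143
- 3×A + 1×C + 1×D: volume 44, value 143
Best: $148.

$148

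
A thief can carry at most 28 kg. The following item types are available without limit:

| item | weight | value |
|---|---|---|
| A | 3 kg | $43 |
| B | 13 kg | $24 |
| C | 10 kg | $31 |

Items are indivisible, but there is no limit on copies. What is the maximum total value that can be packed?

$387

Best value-per-unit is A at 43/3, and filling with it alone uses weight 9×3=27. No mix of the others beats 9×43 = 387.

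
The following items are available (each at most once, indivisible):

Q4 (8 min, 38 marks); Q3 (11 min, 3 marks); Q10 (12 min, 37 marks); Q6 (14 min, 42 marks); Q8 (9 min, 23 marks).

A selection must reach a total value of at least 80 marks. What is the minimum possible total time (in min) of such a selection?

Subsets with value ≥ 80, sorted by total time:
- Q4+Q6: time 22, value 80
- Q4+Q10+Q8: time 29, value 98
Minimum time: 22 min.

22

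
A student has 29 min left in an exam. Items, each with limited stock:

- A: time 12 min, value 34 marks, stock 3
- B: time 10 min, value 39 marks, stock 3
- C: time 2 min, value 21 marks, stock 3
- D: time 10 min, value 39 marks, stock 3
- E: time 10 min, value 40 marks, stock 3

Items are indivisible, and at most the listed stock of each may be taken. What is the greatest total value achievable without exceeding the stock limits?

143 marks

Best selections within time 29 and stock limits:
- 3×C + 2×E: time 26, value 143
- 3×C + 1×D + 1×E: time 26, value 142
- 1×B + 3×C + 1×E: time 26, value 142
- 3×C + 2×D: time 26, value 141
Best: 143 marks.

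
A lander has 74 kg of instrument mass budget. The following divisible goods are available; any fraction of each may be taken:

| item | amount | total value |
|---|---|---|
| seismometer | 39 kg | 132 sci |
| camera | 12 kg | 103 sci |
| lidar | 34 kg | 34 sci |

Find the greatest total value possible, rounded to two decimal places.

Take in order of value per unit:
- camera (103/12 per unit): all 12 → value 103, running total 103.00
- seismometer (132/39 per unit): all 39 → value 132, running total 235.00
- lidar (34/34 per unit): 23 of 34 → value 23×34/34 = 23.0000, running total 258.00
Total 258.00.

258.00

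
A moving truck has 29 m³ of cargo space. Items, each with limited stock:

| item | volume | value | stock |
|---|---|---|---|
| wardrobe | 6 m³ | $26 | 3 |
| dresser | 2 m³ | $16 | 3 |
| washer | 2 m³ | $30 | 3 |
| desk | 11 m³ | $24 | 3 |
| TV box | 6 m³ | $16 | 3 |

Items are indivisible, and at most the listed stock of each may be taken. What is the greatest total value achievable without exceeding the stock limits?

Best selections within volume 29 and stock limits:
- 3×wardrobe + 2×dresser + 3×washer: volume 28, value 200
- 2×wardrobe + 3×dresser + 3×washer: volume 24, value 190
Best: $200.

$200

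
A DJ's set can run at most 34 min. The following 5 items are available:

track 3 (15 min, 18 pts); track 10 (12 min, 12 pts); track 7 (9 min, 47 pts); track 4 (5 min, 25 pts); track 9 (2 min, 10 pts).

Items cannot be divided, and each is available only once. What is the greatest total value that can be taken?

This is a 0/1 knapsack; check combinations near the capacity.
- track 3+track 7+track 4+track 9: duration 15+9+5+2=31, value 18+47+25+10=100
- track 10+track 7+track 4+track 9: duration 12+9+5+2=28, value 12+47+25+10=94
- track 3+track 7+track 4: duration 15+9+5=29, value 18+47+25=90
Best: 100 pts.

100 pts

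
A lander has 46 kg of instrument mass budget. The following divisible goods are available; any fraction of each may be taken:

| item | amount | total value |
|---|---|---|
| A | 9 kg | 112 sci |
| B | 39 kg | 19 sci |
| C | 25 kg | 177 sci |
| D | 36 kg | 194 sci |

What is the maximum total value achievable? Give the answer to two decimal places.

Take in order of value per unit:
- A (112/9 per unit): all 9 → value 112, running total 112.00
- C (177/25 per unit): all 25 → value 177, running total 289.00
- D (194/36 per unit): 12 of 36 → value 12×194/36 = 64.6667, running total 353.67
Total 353.67.

353.67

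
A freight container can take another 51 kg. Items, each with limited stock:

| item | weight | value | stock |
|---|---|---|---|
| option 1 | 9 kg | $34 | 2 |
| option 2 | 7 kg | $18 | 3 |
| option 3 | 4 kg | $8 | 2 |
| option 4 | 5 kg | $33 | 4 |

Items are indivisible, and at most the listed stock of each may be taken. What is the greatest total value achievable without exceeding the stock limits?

Best selections within weight 51 and stock limits:
- 2×option 1 + 1×option 2 + 1×option 3 + 4×option 4: weight 49, value 226
- 1×option 1 + 3×option 2 + 4×option 4: weight 50, value 220
Best: $226.

$226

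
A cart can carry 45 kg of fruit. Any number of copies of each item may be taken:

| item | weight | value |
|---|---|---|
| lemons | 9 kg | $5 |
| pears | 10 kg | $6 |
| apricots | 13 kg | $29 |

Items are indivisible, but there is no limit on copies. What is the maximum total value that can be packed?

$87

Best value-per-unit is apricots at 29/13, and filling with it alone uses weight 3×13=39. No mix of the others beats 3×29 = 87.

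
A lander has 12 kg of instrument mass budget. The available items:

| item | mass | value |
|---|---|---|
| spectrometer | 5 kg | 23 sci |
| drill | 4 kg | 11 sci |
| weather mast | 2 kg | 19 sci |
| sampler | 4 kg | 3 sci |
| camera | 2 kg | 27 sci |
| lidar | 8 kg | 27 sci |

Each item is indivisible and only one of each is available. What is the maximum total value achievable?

Check high-value combinations within 12 kg:
- weather mast+camera+lidar: mass 2+2+8=12, value 19+27+27=73
- spectrometer+weather mast+camera: mass 5+2+2=9, value 23+19+27=69
- spectrometer+drill+camera: mass 5+4+2=11, value 23+11+27=61
- drill+weather mast+sampler+camera: mass 4+2+4+2=12, value 11+19+3+27=60
Best: 73 sci.

73 sci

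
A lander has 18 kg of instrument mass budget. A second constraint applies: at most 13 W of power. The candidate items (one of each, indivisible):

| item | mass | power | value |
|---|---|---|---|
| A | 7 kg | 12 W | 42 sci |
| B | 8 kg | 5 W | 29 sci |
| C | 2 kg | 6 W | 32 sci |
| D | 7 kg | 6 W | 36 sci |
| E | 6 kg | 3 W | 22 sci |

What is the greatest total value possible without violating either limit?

68 sci

Feasible sets respecting both limits:
- C+D: mass 9, power 12, value 68
- B+D: mass 15, power 11, value 65
- B+C: mass 10, power 11, value 61
Best: 68 sci.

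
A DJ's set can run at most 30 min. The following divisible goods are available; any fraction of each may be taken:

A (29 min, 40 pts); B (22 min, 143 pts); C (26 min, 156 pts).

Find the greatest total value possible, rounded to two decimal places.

191.00

Take in order of value per unit:
- B (143/22 per unit): all 22 → value 143, running total 143.00
- C (156/26 per unit): 8 of 26 → value 8×156/26 = 48.0000, running total 191.00
Total 191.00.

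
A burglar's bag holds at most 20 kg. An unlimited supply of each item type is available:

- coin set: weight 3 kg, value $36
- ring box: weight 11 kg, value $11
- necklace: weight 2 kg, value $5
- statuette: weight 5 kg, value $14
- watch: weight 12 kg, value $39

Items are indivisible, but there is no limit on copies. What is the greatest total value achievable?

Best value-per-unit is coin set at 36/3; filling with it alone gives 6×36 = 216.
Optimal mix: 6×coin set + 1×necklace → weight 20, value 221.

$221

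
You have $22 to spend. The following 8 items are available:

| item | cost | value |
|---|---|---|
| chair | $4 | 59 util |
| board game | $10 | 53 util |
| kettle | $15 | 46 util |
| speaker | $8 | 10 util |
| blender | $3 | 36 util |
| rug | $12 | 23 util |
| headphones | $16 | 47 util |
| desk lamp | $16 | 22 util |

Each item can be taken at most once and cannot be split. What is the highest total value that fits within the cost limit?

148 util

Check high-value combinations within $22:
- chair+board game+blender: cost 4+10+3=17, value 59+53+36=148
- chair+kettle+blender: cost 4+15+3=22, value 59+46+36=141
- chair+board game+speaker: cost 4+10+8=22, value 59+53+10=122
- chair+blender+rug: cost 4+3+12=19, value 59+36+23=118
- chair+board game: cost 4+10=14, value 59+53=112
Best: 148 util.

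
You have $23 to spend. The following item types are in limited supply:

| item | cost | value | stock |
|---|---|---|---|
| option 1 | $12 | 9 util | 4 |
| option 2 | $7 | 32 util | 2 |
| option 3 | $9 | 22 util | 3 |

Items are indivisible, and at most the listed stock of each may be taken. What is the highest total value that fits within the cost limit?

Top feasible selections:
- 2×option 2 + 1×option 3: cost 23, value 86
- 2×option 2: cost 14, value 64
- 1×option 2 + 1×option 3: cost 16, value 54
- 2×option 3: cost 18, value 44
Best: 86 util.

86 util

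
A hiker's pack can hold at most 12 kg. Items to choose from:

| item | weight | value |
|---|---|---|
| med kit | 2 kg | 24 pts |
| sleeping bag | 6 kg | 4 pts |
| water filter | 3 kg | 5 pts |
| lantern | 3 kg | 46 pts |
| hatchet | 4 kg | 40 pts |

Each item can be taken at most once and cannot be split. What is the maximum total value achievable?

115 pts

This is a 0/1 knapsack; check combinations near the capacity.
- med kit+water filter+lantern+hatchet: weight 2+3+3+4=12, value 24+5+46+40=115
- med kit+lantern+hatchet: weight 2+3+4=9, value 24+46+40=110
- water filter+lantern+hatchet: weight 3+3+4=10, value 5+46+40=91
- lantern+hatchet: weight 3+4=7, value 46+40=86
Best: 115 pts.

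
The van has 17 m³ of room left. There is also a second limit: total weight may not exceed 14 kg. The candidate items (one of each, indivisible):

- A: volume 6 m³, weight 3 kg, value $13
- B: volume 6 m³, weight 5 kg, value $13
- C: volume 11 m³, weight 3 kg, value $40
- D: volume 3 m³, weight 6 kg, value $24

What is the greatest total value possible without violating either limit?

Feasible sets respecting both limits:
- C+D: volume 14, weight 9, value 64
- A+C: volume 17, weight 6, value 53
- B+C: volume 17, weight 8, value 53
- A+B+D: volume 15, weight 14, value 50
Best: $64.

$64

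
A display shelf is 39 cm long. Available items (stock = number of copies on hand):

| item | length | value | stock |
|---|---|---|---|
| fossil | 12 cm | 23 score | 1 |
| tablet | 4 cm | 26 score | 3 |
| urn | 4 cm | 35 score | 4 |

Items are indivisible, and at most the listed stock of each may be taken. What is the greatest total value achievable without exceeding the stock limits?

218 score

Top feasible selections:
- 3×tablet + 4×urn: length 28, value 218
- 1×fossil + 2×tablet + 4×urn: length 36, value 215
- 1×fossil + 3×tablet + 3×urn: length 36, value 206
- 2×tablet + 4×urn: length 24, value 192
Best: 218 score.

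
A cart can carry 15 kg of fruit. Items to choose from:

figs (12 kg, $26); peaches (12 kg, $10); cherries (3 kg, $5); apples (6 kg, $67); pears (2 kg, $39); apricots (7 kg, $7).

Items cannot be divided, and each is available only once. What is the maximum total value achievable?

$113

Check high-value combinations within 15 kg:
- apples+pears+apricots: weight 6+2+7=15, value 67+39+7=113
- cherries+apples+pears: weight 3+6+2=11, value 5+67+39=111
- apples+pears: weight 6+2=8, value 67+39=106
- apples+apricots: weight 6+7=13, value 67+7=74
- cherries+apples: weight 3+6=9, value 5+67=72
Best: $113.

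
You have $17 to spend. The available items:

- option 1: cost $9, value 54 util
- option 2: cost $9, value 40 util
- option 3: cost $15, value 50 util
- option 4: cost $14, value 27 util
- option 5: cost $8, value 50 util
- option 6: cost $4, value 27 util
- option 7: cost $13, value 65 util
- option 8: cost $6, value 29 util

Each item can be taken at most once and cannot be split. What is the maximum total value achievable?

104 util

Check high-value combinations within $17:
- option 1+option 5: cost 9+8=17, value 54+50=104
- option 6+option 7: cost 4+13=17, value 27+65=92
- option 2+option 5: cost 9+8=17, value 40+50=90
Best: 104 util.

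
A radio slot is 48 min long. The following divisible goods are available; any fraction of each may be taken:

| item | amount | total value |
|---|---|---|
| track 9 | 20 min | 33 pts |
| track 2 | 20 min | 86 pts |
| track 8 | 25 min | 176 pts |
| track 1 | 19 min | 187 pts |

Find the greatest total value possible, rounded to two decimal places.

380.20

Take in order of value per unit:
- track 1 (187/19 per unit): all 19 → value 187, running total 187.00
- track 8 (176/25 per unit): all 25 → value 176, running total 363.00
- track 2 (86/20 per unit): 4 of 20 → value 4×86/20 = 17.2000, running total 380.20
Total 380.20.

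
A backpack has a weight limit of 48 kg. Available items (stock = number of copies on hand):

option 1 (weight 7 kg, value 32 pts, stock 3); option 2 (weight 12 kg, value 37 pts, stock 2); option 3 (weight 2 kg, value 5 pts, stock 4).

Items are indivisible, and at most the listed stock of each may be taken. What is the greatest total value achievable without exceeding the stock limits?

175 pts

Top feasible selections:
- 3×option 1 + 2×option 2 + 1×option 3: weight 47, value 175
- 3×option 1 + 2×option 2: weight 45, value 170
- 2×option 1 + 2×option 2 + 4×option 3: weight 46, value 158
- 3×option 1 + 1×option 2 + 4×option 3: weight 41, value 153
Best: 175 pts.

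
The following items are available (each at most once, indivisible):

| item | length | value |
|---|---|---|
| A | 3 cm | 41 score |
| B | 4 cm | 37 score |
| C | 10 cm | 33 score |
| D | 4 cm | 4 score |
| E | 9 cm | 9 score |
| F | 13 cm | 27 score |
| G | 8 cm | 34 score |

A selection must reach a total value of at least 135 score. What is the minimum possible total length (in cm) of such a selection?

Subsets with value ≥ 135, sorted by total length:
- A+B+C+G: length 25, value 145
- A+B+F+G: length 28, value 139
- A+B+C+D+G: length 29, value 149
Minimum length: 25 cm.

25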